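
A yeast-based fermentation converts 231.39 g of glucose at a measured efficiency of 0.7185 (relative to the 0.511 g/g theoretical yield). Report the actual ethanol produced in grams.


Actual ethanol: m = 0.511 * 231.39 * 0.7185
m = 84.9556 g

84.9556 g


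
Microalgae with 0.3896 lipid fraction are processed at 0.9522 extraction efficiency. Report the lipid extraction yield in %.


Y = lipid_content * extraction_eff * 100
= 0.3896 * 0.9522 * 100
= 37.0977%

37.0977%


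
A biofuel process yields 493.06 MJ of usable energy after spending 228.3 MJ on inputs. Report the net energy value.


NEV = E_out - E_in
= 493.06 - 228.3
= 264.7600 MJ

264.7600 MJ


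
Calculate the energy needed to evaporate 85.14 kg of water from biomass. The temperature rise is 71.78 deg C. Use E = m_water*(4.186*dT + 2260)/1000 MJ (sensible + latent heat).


E = m_water * (4.186 * dT + 2260) / 1000
= 85.14 * (4.186 * 71.78 + 2260) / 1000
= 217.9985 MJ

217.9985 MJ


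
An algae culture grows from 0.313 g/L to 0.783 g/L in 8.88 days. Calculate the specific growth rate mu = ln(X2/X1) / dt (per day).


mu = ln(X2/X1) / dt
= ln(0.783/0.313) / 8.88
= 0.1033 per day

0.1033 per day


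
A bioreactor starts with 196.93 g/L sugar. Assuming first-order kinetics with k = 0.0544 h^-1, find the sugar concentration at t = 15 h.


S = S0 * exp(-k * t)
S = 196.93 * exp(-0.0544 * 15)
S = 87.0818 g/L

87.0818 g/L


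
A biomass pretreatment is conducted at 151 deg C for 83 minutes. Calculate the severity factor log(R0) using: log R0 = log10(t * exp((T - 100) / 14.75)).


logR0 = log10(t * exp((T - 100) / 14.75))
= log10(83 * exp((151 - 100) / 14.75))
= 3.4207

3.4207


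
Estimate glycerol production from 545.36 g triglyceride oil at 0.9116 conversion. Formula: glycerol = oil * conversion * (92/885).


glycerol = oil * conv * (92/885)
= 545.36 * 0.9116 * 92 / 885
= 51.6811 g

51.6811 g


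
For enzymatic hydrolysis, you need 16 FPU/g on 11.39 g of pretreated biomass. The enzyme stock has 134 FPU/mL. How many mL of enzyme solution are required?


V = dosage * m_sub / activity
V = 16 * 11.39 / 134
V = 1.3600 mL

1.3600 mL


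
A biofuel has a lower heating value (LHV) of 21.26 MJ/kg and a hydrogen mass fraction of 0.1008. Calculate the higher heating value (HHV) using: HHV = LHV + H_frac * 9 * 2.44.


HHV = LHV + H_frac * 9 * 2.44
= 21.26 + 0.1008 * 9 * 2.44
= 23.4736 MJ/kg

23.4736 MJ/kg


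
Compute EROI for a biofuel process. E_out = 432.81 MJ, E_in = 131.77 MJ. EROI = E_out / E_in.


EROI = E_out / E_in
= 432.81 / 131.77
= 3.2846

3.2846


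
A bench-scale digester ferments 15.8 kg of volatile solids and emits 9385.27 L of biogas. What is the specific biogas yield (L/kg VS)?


Y = V / VS
= 9385.27 / 15.8
= 594.0044 L/kg VS

594.0044 L/kg VS


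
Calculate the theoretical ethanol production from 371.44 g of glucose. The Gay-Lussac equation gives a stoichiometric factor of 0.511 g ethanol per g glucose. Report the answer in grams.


Theoretical ethanol yield: m_EtOH = 0.511 * m_glucose
m_EtOH = 0.511 * 371.44 = 189.8058 g

189.8058 g


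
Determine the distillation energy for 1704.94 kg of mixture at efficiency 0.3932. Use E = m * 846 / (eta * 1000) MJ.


E = m * 846 / (eta * 1000)
= 1704.94 * 846 / (0.3932 * 1000)
= 3668.3094 MJ

3668.3094 MJ


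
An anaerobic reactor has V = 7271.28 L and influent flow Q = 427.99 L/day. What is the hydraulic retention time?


HRT = V / Q
= 7271.28 / 427.99
= 16.9894 days

16.9894 days


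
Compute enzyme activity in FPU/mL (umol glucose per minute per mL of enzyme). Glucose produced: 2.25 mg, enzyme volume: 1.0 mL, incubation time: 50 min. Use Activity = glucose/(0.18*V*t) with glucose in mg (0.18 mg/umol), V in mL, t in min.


Activity = glucose_mg / (0.18 mg/umol * V_mL * t_min)
= 2.25 / (0.18 * 1.0 * 50)
= 0.2500 FPU/mL

0.2500 FPU/mL


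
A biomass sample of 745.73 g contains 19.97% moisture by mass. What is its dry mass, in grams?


Wd = Ww * (1 - MC/100)
= 745.73 * (1 - 19.97/100)
= 596.8077 g

596.8077 g


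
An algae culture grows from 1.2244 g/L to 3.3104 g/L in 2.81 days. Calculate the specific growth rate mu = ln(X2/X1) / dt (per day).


mu = ln(X2/X1) / dt
= ln(3.3104/1.2244) / 2.81
= 0.3540 per day

0.3540 per day


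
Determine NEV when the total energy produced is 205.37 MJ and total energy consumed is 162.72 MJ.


NEV = E_out - E_in
= 205.37 - 162.72
= 42.6500 MJ

42.6500 MJ


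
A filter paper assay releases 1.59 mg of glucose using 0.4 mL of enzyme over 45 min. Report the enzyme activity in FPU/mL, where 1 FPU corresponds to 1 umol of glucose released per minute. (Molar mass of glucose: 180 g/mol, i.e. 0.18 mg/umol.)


Activity = glucose_mg / (0.18 mg/umol * V_mL * t_min)
= 1.59 / (0.18 * 0.4 * 45)
= 0.4907 FPU/mL

0.4907 FPU/mL


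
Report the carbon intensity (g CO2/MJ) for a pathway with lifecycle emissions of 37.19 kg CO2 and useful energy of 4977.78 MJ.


CI = CO2 * 1000 / E
= 37.19 * 1000 / 4977.78
= 7.4712 g CO2/MJ

7.4712 g CO2/MJ


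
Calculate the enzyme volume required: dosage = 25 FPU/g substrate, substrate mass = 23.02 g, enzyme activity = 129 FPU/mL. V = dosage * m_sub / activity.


V = dosage * m_sub / activity
V = 25 * 23.02 / 129
V = 4.4612 mL

4.4612 mL


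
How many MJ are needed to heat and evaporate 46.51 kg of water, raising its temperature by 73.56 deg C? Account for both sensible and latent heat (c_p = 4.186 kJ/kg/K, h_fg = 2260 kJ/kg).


E = m_water * (4.186 * dT + 2260) / 1000
= 46.51 * (4.186 * 73.56 + 2260) / 1000
= 119.4341 MJ

119.4341 MJ


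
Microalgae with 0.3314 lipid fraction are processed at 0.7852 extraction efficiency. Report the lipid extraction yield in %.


Y = lipid_content * extraction_eff * 100
= 0.3314 * 0.7852 * 100
= 26.0215%

26.0215%


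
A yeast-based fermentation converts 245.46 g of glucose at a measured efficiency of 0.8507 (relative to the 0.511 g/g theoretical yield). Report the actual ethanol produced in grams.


Actual ethanol: m = 0.511 * 245.46 * 0.8507
m = 106.7034 g

106.7034 g


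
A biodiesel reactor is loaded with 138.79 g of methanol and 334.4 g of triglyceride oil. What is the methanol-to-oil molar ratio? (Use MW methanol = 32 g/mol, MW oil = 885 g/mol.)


Molar ratio = n_MeOH / n_oil = (MeOH/32) / (oil/885) = (MeOH * 885) / (32 * oil)
= (138.79 * 885) / (32 * 334.4)
= 11.4785

11.4785


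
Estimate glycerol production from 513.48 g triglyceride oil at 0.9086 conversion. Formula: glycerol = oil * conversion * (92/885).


glycerol = oil * conv * (92/885)
= 513.48 * 0.9086 * 92 / 885
= 48.4999 g

48.4999 g


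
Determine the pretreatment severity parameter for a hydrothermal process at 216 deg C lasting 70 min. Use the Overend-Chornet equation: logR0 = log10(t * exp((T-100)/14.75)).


logR0 = log10(t * exp((T - 100) / 14.75))
= log10(70 * exp((216 - 100) / 14.75))
= 5.2606

5.2606


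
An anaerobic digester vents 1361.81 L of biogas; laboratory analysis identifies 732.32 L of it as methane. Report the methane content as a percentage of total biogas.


CH4% = V_CH4 / V_total * 100
= 732.32 / 1361.81 * 100
= 53.7755%

53.7755%


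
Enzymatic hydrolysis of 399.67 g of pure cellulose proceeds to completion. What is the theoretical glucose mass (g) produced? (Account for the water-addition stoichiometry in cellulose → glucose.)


glucose = cellulose * 180/162
= 399.67 * 180/162
= 444.0778 g

444.0778 g


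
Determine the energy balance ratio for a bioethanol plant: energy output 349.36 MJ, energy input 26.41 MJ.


EROI = E_out / E_in
= 349.36 / 26.41
= 13.2283

13.2283


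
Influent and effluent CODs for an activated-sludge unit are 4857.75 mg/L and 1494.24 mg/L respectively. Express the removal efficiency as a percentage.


eta = (COD_in - COD_out) / COD_in * 100
= (4857.75 - 1494.24) / 4857.75 * 100
= 69.2401%

69.2401%


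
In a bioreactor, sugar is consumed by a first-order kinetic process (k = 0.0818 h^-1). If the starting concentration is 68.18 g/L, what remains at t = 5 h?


S = S0 * exp(-k * t)
S = 68.18 * exp(-0.0818 * 5)
S = 45.2929 g/L

45.2929 g/L


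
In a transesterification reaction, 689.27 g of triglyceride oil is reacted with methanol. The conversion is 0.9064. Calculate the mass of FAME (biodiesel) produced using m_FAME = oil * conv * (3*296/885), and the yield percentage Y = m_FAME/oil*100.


m_FAME = oil * conv * (3 * 296 / 885) = oil * conv * (888/885)
= 689.27 * 0.9064 * 888 / 885
= 626.8721 g
Y = m_FAME / oil * 100 = conv * (888/885) * 100
= 0.9064 * 888 / 885 * 100
= 90.95%

626.8721 g FAME; Y = 90.95%


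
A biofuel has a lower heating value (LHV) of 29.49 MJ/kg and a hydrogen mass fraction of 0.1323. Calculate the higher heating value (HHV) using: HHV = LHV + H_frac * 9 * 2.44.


HHV = LHV + H_frac * 9 * 2.44
= 29.49 + 0.1323 * 9 * 2.44
= 32.3953 MJ/kg

32.3953 MJ/kg


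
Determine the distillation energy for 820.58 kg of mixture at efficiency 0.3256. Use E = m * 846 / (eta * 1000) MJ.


E = m * 846 / (eta * 1000)
= 820.58 * 846 / (0.3256 * 1000)
= 2132.0967 MJ

2132.0967 MJ


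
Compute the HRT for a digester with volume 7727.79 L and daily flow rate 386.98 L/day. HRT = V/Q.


HRT = V / Q
= 7727.79 / 386.98
= 19.9695 days

19.9695 days


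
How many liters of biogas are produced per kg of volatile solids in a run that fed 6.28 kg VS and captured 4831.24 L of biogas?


Y = V / VS
= 4831.24 / 6.28
= 769.3057 L/kg VS

769.3057 L/kg VS


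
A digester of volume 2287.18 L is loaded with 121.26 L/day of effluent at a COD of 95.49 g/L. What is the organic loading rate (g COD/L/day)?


OLR = Q * S / V
= 121.26 * 95.49 / 2287.18
= 5.0626 g/L/day

5.0626 g/L/day


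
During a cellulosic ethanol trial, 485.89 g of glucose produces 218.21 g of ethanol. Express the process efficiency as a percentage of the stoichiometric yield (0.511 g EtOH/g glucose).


Fermentation efficiency = (actual / (0.511 * glucose)) * 100
= (218.21 / (0.511 * 485.89)) * 100
= 87.8852%

87.8852%


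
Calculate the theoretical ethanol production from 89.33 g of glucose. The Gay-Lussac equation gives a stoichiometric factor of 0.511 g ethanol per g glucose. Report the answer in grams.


Theoretical ethanol yield: m_EtOH = 0.511 * m_glucose
m_EtOH = 0.511 * 89.33 = 45.6476 g

45.6476 g


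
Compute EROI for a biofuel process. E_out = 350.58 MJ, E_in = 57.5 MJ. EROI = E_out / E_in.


EROI = E_out / E_in
= 350.58 / 57.5
= 6.0970

6.0970


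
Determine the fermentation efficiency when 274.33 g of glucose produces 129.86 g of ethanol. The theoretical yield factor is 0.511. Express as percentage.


Fermentation efficiency = (actual / (0.511 * glucose)) * 100
= (129.86 / (0.511 * 274.33)) * 100
= 92.6363%

92.6363%


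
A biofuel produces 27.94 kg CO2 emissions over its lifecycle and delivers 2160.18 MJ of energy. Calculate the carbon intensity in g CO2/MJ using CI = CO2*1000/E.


CI = CO2 * 1000 / E
= 27.94 * 1000 / 2160.18
= 12.9341 g CO2/MJ

12.9341 g CO2/MJ


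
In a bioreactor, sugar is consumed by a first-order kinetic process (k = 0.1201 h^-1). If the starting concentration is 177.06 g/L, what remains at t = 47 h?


S = S0 * exp(-k * t)
S = 177.06 * exp(-0.1201 * 47)
S = 0.6261 g/L

0.6261 g/L


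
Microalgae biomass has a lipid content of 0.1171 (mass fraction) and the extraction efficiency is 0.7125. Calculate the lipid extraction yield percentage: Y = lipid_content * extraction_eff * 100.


Y = lipid_content * extraction_eff * 100
= 0.1171 * 0.7125 * 100
= 8.3434%

8.3434%


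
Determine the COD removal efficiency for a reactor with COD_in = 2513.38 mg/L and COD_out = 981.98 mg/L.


eta = (COD_in - COD_out) / COD_in * 100
= (2513.38 - 981.98) / 2513.38 * 100
= 60.9299%

60.9299%


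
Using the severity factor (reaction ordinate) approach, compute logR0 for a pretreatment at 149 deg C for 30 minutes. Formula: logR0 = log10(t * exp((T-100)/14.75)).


logR0 = log10(t * exp((T - 100) / 14.75))
= log10(30 * exp((149 - 100) / 14.75))
= 2.9199

2.9199


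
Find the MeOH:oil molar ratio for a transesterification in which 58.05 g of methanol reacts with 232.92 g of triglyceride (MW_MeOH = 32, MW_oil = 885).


Molar ratio = n_MeOH / n_oil = (MeOH/32) / (oil/885) = (MeOH * 885) / (32 * oil)
= (58.05 * 885) / (32 * 232.92)
= 6.8927

6.8927


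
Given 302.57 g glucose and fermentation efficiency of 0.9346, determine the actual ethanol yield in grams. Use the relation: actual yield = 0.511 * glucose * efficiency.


Actual ethanol: m = 0.511 * 302.57 * 0.9346
m = 144.5016 g

144.5016 g


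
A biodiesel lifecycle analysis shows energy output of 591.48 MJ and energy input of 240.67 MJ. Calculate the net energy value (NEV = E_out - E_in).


NEV = E_out - E_in
= 591.48 - 240.67
= 350.8100 MJ

350.8100 MJ


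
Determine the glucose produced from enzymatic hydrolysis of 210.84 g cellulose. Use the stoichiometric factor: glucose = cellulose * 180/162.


glucose = cellulose * 180/162
= 210.84 * 180/162
= 234.2667 g

234.2667 g


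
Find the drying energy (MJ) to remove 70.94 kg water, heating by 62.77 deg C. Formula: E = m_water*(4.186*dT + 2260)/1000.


E = m_water * (4.186 * dT + 2260) / 1000
= 70.94 * (4.186 * 62.77 + 2260) / 1000
= 178.9643 MJ

178.9643 MJ


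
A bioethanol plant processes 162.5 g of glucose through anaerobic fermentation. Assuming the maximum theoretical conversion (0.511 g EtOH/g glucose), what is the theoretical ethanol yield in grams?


Theoretical ethanol yield: m_EtOH = 0.511 * m_glucose
m_EtOH = 0.511 * 162.5 = 83.0375 g

83.0375 g


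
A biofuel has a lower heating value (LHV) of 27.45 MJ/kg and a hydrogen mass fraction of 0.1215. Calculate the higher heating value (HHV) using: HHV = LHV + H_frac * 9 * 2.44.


HHV = LHV + H_frac * 9 * 2.44
= 27.45 + 0.1215 * 9 * 2.44
= 30.1181 MJ/kg

30.1181 MJ/kg


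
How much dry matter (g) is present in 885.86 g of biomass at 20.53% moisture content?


Wd = Ww * (1 - MC/100)
= 885.86 * (1 - 20.53/100)
= 703.9929 g

703.9929 g


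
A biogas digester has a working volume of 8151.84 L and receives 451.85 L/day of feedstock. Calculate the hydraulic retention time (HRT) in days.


HRT = V / Q
= 8151.84 / 451.85
= 18.0410 days

18.0410 days


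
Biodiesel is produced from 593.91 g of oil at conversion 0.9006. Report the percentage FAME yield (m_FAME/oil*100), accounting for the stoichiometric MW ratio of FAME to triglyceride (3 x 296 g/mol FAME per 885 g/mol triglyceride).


m_FAME = oil * conv * (3 * 296 / 885) = oil * conv * (888/885)
= 593.91 * 0.9006 * 888 / 885
= 536.6885 g
Y = m_FAME / oil * 100 = conv * (888/885) * 100
= 0.9006 * 888 / 885 * 100
= 90.37%

90.37%


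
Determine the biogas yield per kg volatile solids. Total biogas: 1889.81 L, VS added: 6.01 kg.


Y = V / VS
= 1889.81 / 6.01
= 314.4443 L/kg VS

314.4443 L/kg VS


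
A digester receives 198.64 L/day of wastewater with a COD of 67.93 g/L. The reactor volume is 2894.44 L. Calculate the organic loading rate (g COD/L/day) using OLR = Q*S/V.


OLR = Q * S / V
= 198.64 * 67.93 / 2894.44
= 4.6619 g/L/day

4.6619 g/L/day


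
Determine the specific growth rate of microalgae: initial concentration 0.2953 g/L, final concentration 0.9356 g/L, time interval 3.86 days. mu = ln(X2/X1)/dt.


mu = ln(X2/X1) / dt
= ln(0.9356/0.2953) / 3.86
= 0.2988 per day

0.2988 per day


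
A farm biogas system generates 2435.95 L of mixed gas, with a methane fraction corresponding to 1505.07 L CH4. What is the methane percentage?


CH4% = V_CH4 / V_total * 100
= 1505.07 / 2435.95 * 100
= 61.7858%

61.7858%


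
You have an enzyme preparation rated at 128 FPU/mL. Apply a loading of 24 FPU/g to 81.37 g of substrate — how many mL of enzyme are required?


V = dosage * m_sub / activity
V = 24 * 81.37 / 128
V = 15.2569 mL

15.2569 mL


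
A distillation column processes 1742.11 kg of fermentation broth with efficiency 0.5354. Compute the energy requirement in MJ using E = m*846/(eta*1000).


E = m * 846 / (eta * 1000)
= 1742.11 * 846 / (0.5354 * 1000)
= 2752.7551 MJ

2752.7551 MJ


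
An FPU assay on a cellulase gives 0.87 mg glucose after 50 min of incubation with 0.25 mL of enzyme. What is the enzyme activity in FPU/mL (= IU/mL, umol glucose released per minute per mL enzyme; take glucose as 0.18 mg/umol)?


Activity = glucose_mg / (0.18 mg/umol * V_mL * t_min)
= 0.87 / (0.18 * 0.25 * 50)
= 0.3867 FPU/mL

0.3867 FPU/mL


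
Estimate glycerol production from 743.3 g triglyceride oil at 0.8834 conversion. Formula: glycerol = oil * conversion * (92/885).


glycerol = oil * conv * (92/885)
= 743.3 * 0.8834 * 92 / 885
= 68.2600 g

68.2600 g


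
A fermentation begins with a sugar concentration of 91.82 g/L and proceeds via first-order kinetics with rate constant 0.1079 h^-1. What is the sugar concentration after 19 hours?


S = S0 * exp(-k * t)
S = 91.82 * exp(-0.1079 * 19)
S = 11.8193 g/L

11.8193 g/L


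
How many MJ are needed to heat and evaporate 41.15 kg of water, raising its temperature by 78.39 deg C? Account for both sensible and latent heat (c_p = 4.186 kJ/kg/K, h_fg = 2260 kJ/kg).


E = m_water * (4.186 * dT + 2260) / 1000
= 41.15 * (4.186 * 78.39 + 2260) / 1000
= 106.5020 MJ

106.5020 MJ


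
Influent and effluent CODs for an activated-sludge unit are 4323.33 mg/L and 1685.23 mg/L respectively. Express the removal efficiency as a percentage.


eta = (COD_in - COD_out) / COD_in * 100
= (4323.33 - 1685.23) / 4323.33 * 100
= 61.0201%

61.0201%


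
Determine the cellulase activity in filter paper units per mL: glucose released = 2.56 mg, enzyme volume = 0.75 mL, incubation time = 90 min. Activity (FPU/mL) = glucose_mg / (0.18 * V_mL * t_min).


Activity = glucose_mg / (0.18 mg/umol * V_mL * t_min)
= 2.56 / (0.18 * 0.75 * 90)
= 0.2107 FPU/mL

0.2107 FPU/mL


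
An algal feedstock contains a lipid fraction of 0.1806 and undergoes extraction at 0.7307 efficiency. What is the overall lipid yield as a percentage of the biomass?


Y = lipid_content * extraction_eff * 100
= 0.1806 * 0.7307 * 100
= 13.1964%

13.1964%


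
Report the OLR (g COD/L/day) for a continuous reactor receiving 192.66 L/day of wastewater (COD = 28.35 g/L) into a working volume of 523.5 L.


OLR = Q * S / V
= 192.66 * 28.35 / 523.5
= 10.4334 g/L/day

10.4334 g/L/day


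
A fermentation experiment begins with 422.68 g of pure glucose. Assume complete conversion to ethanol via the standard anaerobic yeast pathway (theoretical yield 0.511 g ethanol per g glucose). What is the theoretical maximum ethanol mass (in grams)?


Theoretical ethanol yield: m_EtOH = 0.511 * m_glucose
m_EtOH = 0.511 * 422.68 = 215.9895 g

215.9895 g


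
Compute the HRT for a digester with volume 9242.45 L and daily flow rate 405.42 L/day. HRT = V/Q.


HRT = V / Q
= 9242.45 / 405.42
= 22.7972 days

22.7972 days


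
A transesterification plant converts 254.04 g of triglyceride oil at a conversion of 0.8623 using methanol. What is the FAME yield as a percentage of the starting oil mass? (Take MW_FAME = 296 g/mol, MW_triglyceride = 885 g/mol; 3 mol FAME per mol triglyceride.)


m_FAME = oil * conv * (3 * 296 / 885) = oil * conv * (888/885)
= 254.04 * 0.8623 * 888 / 885
= 219.8013 g
Y = m_FAME / oil * 100 = conv * (888/885) * 100
= 0.8623 * 888 / 885 * 100
= 86.52%

86.52%


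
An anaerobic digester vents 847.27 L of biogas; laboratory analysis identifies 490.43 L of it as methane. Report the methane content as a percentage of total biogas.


CH4% = V_CH4 / V_total * 100
= 490.43 / 847.27 * 100
= 57.8836%

57.8836%


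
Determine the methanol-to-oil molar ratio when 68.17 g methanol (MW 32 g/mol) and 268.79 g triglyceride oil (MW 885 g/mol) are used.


Molar ratio = n_MeOH / n_oil = (MeOH/32) / (oil/885) = (MeOH * 885) / (32 * oil)
= (68.17 * 885) / (32 * 268.79)
= 7.0141

7.0141


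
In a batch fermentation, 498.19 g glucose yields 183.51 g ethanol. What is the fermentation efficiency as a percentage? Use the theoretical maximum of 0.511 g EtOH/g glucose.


Fermentation efficiency = (actual / (0.511 * glucose)) * 100
= (183.51 / (0.511 * 498.19)) * 100
= 72.0848%

72.0848%


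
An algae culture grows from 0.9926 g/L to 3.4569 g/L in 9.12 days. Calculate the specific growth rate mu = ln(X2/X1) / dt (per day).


mu = ln(X2/X1) / dt
= ln(3.4569/0.9926) / 9.12
= 0.1368 per day

0.1368 per day


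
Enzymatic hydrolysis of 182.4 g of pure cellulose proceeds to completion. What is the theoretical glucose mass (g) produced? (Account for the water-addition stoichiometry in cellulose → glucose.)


glucose = cellulose * 180/162
= 182.4 * 180/162
= 202.6667 g

202.6667 g


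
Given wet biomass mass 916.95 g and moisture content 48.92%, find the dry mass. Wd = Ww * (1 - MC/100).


Wd = Ww * (1 - MC/100)
= 916.95 * (1 - 48.92/100)
= 468.3781 g

468.3781 g


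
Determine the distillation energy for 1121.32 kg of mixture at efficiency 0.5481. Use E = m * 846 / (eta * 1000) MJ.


E = m * 846 / (eta * 1000)
= 1121.32 * 846 / (0.5481 * 1000)
= 1730.7731 MJ

1730.7731 MJ


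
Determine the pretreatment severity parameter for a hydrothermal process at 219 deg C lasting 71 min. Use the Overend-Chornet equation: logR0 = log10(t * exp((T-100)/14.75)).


logR0 = log10(t * exp((T - 100) / 14.75))
= log10(71 * exp((219 - 100) / 14.75))
= 5.3551

5.3551


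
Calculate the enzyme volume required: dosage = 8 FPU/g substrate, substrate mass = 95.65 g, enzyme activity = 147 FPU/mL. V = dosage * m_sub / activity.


V = dosage * m_sub / activity
V = 8 * 95.65 / 147
V = 5.2054 mL

5.2054 mL


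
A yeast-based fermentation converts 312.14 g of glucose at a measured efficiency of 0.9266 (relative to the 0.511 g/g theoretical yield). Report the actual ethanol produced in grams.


Actual ethanol: m = 0.511 * 312.14 * 0.9266
m = 147.7960 g

147.7960 g


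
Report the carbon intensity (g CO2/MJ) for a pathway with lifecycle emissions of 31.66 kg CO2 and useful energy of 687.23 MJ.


CI = CO2 * 1000 / E
= 31.66 * 1000 / 687.23
= 46.0690 g CO2/MJ

46.0690 g CO2/MJ


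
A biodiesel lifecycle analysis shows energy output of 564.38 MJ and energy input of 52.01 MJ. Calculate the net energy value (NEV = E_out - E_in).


NEV = E_out - E_in
= 564.38 - 52.01
= 512.3700 MJ

512.3700 MJ


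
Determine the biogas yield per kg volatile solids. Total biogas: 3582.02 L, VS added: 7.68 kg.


Y = V / VS
= 3582.02 / 7.68
= 466.4089 L/kg VS

466.4089 L/kg VS


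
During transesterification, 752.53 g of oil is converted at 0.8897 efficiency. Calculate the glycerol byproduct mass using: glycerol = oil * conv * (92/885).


glycerol = oil * conv * (92/885)
= 752.53 * 0.8897 * 92 / 885
= 69.6004 g

69.6004 g


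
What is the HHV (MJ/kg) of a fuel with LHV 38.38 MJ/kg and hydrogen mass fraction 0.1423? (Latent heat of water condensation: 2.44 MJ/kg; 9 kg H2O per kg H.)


HHV = LHV + H_frac * 9 * 2.44
= 38.38 + 0.1423 * 9 * 2.44
= 41.5049 MJ/kg

41.5049 MJ/kg


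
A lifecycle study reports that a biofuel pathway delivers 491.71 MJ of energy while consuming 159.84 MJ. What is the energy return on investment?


EROI = E_out / E_in
= 491.71 / 159.84
= 3.0763

3.0763


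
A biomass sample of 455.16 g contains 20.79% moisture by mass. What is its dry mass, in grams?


Wd = Ww * (1 - MC/100)
= 455.16 * (1 - 20.79/100)
= 360.5322 g

360.5322 g


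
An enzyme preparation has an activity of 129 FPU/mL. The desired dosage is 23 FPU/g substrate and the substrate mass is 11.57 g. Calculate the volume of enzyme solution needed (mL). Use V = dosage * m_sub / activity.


V = dosage * m_sub / activity
V = 23 * 11.57 / 129
V = 2.0629 mL

2.0629 mL


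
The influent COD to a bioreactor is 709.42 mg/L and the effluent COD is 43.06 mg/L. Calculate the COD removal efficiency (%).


eta = (COD_in - COD_out) / COD_in * 100
= (709.42 - 43.06) / 709.42 * 100
= 93.9303%

93.9303%


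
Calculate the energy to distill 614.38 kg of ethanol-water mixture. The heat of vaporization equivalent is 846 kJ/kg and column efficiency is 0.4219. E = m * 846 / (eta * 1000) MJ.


E = m * 846 / (eta * 1000)
= 614.38 * 846 / (0.4219 * 1000)
= 1231.9637 MJ

1231.9637 MJ


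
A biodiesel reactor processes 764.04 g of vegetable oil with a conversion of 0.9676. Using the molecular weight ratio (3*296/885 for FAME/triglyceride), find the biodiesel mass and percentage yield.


m_FAME = oil * conv * (3 * 296 / 885) = oil * conv * (888/885)
= 764.04 * 0.9676 * 888 / 885
= 741.7912 g
Y = m_FAME / oil * 100 = conv * (888/885) * 100
= 0.9676 * 888 / 885 * 100
= 97.09%

741.7912 g FAME; Y = 97.09%


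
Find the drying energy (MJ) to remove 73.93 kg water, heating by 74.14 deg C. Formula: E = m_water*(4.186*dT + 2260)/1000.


E = m_water * (4.186 * dT + 2260) / 1000
= 73.93 * (4.186 * 74.14 + 2260) / 1000
= 190.0260 MJ

190.0260 MJ


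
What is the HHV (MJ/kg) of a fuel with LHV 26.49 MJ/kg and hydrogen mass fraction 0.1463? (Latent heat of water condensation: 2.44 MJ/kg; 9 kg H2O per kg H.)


HHV = LHV + H_frac * 9 * 2.44
= 26.49 + 0.1463 * 9 * 2.44
= 29.7027 MJ/kg

29.7027 MJ/kg


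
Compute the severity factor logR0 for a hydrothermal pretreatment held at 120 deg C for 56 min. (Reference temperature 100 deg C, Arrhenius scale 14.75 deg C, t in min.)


logR0 = log10(t * exp((T - 100) / 14.75))
= log10(56 * exp((120 - 100) / 14.75))
= 2.3371

2.3371


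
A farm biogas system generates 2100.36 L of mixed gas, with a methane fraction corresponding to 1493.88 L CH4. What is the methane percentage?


CH4% = V_CH4 / V_total * 100
= 1493.88 / 2100.36 * 100
= 71.1250%

71.1250%


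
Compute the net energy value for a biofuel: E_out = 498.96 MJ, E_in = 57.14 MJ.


NEV = E_out - E_in
= 498.96 - 57.14
= 441.8200 MJ

441.8200 MJ


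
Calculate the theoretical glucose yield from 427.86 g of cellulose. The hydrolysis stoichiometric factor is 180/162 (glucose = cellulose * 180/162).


glucose = cellulose * 180/162
= 427.86 * 180/162
= 475.4000 g

475.4000 g


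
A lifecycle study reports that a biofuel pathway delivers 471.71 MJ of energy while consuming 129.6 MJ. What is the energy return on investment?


EROI = E_out / E_in
= 471.71 / 129.6
= 3.6397

3.6397


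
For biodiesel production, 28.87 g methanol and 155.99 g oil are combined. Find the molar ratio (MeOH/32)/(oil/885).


Molar ratio = n_MeOH / n_oil = (MeOH/32) / (oil/885) = (MeOH * 885) / (32 * oil)
= (28.87 * 885) / (32 * 155.99)
= 5.1185

5.1185


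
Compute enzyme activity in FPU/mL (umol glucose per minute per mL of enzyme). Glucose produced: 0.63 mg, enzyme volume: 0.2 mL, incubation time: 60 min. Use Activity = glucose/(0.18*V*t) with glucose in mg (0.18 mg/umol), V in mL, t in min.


Activity = glucose_mg / (0.18 mg/umol * V_mL * t_min)
= 0.63 / (0.18 * 0.2 * 60)
= 0.2917 FPU/mL

0.2917 FPU/mL


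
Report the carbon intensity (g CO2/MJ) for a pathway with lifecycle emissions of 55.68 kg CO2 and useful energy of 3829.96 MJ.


CI = CO2 * 1000 / E
= 55.68 * 1000 / 3829.96
= 14.5380 g CO2/MJ

14.5380 g CO2/MJ


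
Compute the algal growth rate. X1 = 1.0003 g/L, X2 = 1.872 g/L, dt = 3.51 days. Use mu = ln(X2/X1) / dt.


mu = ln(X2/X1) / dt
= ln(1.872/1.0003) / 3.51
= 0.1785 per day

0.1785 per day


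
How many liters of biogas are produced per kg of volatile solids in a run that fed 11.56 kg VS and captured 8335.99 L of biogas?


Y = V / VS
= 8335.99 / 11.56
= 721.1064 L/kg VS

721.1064 L/kg VS


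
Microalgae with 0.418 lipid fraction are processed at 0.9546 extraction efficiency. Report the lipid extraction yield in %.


Y = lipid_content * extraction_eff * 100
= 0.418 * 0.9546 * 100
= 39.9023%

39.9023%


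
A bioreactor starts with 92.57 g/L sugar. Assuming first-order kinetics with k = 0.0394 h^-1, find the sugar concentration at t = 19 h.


S = S0 * exp(-k * t)
S = 92.57 * exp(-0.0394 * 19)
S = 43.7882 g/L

43.7882 g/L


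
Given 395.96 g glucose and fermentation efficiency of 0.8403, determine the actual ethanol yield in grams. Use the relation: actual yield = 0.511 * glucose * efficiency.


Actual ethanol: m = 0.511 * 395.96 * 0.8403
m = 170.0226 g

170.0226 g


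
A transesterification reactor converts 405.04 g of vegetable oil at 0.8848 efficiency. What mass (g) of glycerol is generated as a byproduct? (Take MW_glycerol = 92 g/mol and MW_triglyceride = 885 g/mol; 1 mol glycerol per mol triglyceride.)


glycerol = oil * conv * (92/885)
= 405.04 * 0.8848 * 92 / 885
= 37.2553 g

37.2553 g


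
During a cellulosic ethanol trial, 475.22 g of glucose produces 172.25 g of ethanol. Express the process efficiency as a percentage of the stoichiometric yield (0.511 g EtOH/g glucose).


Fermentation efficiency = (actual / (0.511 * glucose)) * 100
= (172.25 / (0.511 * 475.22)) * 100
= 70.9322%

70.9322%


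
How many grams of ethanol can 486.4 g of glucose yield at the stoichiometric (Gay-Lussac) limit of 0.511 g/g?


Theoretical ethanol yield: m_EtOH = 0.511 * m_glucose
m_EtOH = 0.511 * 486.4 = 248.5504 g

248.5504 g


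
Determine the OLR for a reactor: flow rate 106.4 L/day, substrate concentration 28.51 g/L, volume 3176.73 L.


OLR = Q * S / V
= 106.4 * 28.51 / 3176.73
= 0.9549 g/L/day

0.9549 g/L/day


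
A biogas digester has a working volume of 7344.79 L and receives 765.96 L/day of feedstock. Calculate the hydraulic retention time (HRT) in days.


HRT = V / Q
= 7344.79 / 765.96
= 9.5890 days

9.5890 days


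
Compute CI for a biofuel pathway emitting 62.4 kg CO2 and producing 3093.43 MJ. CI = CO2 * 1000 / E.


CI = CO2 * 1000 / E
= 62.4 * 1000 / 3093.43
= 20.1718 g CO2/MJ

20.1718 g CO2/MJ


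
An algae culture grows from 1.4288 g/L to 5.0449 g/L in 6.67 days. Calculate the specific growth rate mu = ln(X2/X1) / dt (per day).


mu = ln(X2/X1) / dt
= ln(5.0449/1.4288) / 6.67
= 0.1891 per day

0.1891 per day


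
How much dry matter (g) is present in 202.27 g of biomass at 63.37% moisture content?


Wd = Ww * (1 - MC/100)
= 202.27 * (1 - 63.37/100)
= 74.0915 g

74.0915 g


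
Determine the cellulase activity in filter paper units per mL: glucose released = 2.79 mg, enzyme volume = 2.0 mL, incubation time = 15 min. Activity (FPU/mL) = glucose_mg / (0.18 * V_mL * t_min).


Activity = glucose_mg / (0.18 mg/umol * V_mL * t_min)
= 2.79 / (0.18 * 2.0 * 15)
= 0.5167 FPU/mL

0.5167 FPU/mL


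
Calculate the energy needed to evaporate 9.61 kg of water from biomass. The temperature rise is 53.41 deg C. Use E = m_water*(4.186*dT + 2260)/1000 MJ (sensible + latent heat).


E = m_water * (4.186 * dT + 2260) / 1000
= 9.61 * (4.186 * 53.41 + 2260) / 1000
= 23.8671 MJ

23.8671 MJ


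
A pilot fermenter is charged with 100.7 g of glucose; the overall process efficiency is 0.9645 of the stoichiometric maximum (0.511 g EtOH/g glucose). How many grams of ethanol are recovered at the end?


Actual ethanol: m = 0.511 * 100.7 * 0.9645
m = 49.6310 g

49.6310 g


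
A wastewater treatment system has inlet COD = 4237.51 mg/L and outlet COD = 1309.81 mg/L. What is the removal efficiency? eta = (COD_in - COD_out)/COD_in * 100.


eta = (COD_in - COD_out) / COD_in * 100
= (4237.51 - 1309.81) / 4237.51 * 100
= 69.0901%

69.0901%


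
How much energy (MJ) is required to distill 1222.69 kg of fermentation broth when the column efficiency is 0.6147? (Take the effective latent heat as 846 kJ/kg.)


E = m * 846 / (eta * 1000)
= 1222.69 * 846 / (0.6147 * 1000)
= 1682.7652 MJ

1682.7652 MJ


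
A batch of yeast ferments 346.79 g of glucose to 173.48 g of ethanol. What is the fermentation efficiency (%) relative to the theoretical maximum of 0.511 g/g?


Fermentation efficiency = (actual / (0.511 * glucose)) * 100
= (173.48 / (0.511 * 346.79)) * 100
= 97.8953%

97.8953%


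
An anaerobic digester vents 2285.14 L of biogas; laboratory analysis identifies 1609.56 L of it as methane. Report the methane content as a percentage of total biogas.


CH4% = V_CH4 / V_total * 100
= 1609.56 / 2285.14 * 100
= 70.4359%

70.4359%


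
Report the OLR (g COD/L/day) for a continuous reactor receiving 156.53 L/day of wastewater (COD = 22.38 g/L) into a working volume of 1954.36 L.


OLR = Q * S / V
= 156.53 * 22.38 / 1954.36
= 1.7925 g/L/day

1.7925 g/L/day


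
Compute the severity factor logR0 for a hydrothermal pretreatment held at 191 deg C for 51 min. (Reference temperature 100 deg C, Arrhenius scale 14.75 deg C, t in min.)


logR0 = log10(t * exp((T - 100) / 14.75))
= log10(51 * exp((191 - 100) / 14.75))
= 4.3869

4.3869


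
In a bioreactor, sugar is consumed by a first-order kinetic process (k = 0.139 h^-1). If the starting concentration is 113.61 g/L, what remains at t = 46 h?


S = S0 * exp(-k * t)
S = 113.61 * exp(-0.139 * 46)
S = 0.1899 g/L

0.1899 g/L


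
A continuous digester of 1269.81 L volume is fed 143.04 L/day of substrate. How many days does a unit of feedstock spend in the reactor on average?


HRT = V / Q
= 1269.81 / 143.04
= 8.8773 days

8.8773 days


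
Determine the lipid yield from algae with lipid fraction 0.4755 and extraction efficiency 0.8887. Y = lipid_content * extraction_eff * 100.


Y = lipid_content * extraction_eff * 100
= 0.4755 * 0.8887 * 100
= 42.2577%

42.2577%


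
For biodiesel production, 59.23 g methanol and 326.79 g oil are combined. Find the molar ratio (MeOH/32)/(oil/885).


Molar ratio = n_MeOH / n_oil = (MeOH/32) / (oil/885) = (MeOH * 885) / (32 * oil)
= (59.23 * 885) / (32 * 326.79)
= 5.0126

5.0126


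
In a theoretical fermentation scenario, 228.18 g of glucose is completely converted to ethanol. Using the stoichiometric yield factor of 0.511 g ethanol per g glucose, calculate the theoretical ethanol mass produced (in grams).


Theoretical ethanol yield: m_EtOH = 0.511 * m_glucose
m_EtOH = 0.511 * 228.18 = 116.6000 g

116.6000 g


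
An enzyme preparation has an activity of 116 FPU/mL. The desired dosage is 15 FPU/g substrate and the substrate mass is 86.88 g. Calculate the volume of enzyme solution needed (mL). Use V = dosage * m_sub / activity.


V = dosage * m_sub / activity
V = 15 * 86.88 / 116
V = 11.2345 mL

11.2345 mL


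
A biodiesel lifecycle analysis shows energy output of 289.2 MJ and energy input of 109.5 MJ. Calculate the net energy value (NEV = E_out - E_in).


NEV = E_out - E_in
= 289.2 - 109.5
= 179.7000 MJ

179.7000 MJ


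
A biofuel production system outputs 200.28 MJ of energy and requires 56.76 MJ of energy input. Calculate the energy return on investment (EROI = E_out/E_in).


EROI = E_out / E_in
= 200.28 / 56.76
= 3.5285

3.5285


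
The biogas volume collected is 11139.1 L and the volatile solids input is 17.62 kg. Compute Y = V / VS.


Y = V / VS
= 11139.1 / 17.62
= 632.1850 L/kg VS

632.1850 L/kg VS


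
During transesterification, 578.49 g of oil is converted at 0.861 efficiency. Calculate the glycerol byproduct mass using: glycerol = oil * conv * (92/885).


glycerol = oil * conv * (92/885)
= 578.49 * 0.861 * 92 / 885
= 51.7778 g

51.7778 g


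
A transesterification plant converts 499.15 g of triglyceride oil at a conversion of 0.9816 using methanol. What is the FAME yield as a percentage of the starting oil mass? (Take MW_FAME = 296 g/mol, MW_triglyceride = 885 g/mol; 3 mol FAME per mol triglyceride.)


m_FAME = oil * conv * (3 * 296 / 885) = oil * conv * (888/885)
= 499.15 * 0.9816 * 888 / 885
= 491.6265 g
Y = m_FAME / oil * 100 = conv * (888/885) * 100
= 0.9816 * 888 / 885 * 100
= 98.49%

98.49%


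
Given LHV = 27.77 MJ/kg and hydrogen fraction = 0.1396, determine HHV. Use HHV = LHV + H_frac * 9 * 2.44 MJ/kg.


HHV = LHV + H_frac * 9 * 2.44
= 27.77 + 0.1396 * 9 * 2.44
= 30.8356 MJ/kg

30.8356 MJ/kg


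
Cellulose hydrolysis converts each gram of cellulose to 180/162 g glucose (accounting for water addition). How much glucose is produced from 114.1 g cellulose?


glucose = cellulose * 180/162
= 114.1 * 180/162
= 126.7778 g

126.7778 g


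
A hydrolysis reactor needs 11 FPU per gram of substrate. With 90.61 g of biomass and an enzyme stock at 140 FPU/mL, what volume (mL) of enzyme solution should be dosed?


V = dosage * m_sub / activity
V = 11 * 90.61 / 140
V = 7.1194 mL

7.1194 mL


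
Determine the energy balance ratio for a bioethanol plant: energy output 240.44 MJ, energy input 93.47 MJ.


EROI = E_out / E_in
= 240.44 / 93.47
= 2.5724

2.5724


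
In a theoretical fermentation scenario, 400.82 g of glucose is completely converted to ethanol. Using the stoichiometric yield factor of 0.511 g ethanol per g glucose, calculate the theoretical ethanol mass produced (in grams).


Theoretical ethanol yield: m_EtOH = 0.511 * m_glucose
m_EtOH = 0.511 * 400.82 = 204.8190 g

204.8190 g


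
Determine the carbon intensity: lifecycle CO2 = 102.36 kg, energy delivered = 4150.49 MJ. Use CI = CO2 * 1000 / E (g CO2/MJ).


CI = CO2 * 1000 / E
= 102.36 * 1000 / 4150.49
= 24.6621 g CO2/MJ

24.6621 g CO2/MJ


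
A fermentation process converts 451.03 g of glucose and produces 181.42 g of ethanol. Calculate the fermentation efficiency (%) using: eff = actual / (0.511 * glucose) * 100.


Fermentation efficiency = (actual / (0.511 * glucose)) * 100
= (181.42 / (0.511 * 451.03)) * 100
= 78.7152%

78.7152%


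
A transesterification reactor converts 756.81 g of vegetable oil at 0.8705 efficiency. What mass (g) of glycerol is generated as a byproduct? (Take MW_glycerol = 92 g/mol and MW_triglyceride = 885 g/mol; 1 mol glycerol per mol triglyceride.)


glycerol = oil * conv * (92/885)
= 756.81 * 0.8705 * 92 / 885
= 68.4857 g

68.4857 g


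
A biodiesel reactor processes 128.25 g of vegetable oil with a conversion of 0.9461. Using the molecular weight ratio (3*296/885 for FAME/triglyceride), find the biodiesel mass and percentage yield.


m_FAME = oil * conv * (3 * 296 / 885) = oil * conv * (888/885)
= 128.25 * 0.9461 * 888 / 885
= 121.7486 g
Y = m_FAME / oil * 100 = conv * (888/885) * 100
= 0.9461 * 888 / 885 * 100
= 94.93%

121.7486 g FAME; Y = 94.93%


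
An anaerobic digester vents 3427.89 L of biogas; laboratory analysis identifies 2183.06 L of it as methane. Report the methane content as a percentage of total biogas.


CH4% = V_CH4 / V_total * 100
= 2183.06 / 3427.89 * 100
= 63.6852%

63.6852%


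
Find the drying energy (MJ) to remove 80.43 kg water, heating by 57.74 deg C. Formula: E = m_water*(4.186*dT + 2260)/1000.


E = m_water * (4.186 * dT + 2260) / 1000
= 80.43 * (4.186 * 57.74 + 2260) / 1000
= 201.2117 MJ

201.2117 MJ


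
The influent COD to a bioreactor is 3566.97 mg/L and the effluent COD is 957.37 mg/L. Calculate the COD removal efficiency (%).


eta = (COD_in - COD_out) / COD_in * 100
= (3566.97 - 957.37) / 3566.97 * 100
= 73.1601%

73.1601%


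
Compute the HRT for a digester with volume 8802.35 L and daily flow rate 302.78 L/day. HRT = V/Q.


HRT = V / Q
= 8802.35 / 302.78
= 29.0718 days

29.0718 days


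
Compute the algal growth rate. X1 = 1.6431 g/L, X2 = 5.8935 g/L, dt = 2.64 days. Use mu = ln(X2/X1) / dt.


mu = ln(X2/X1) / dt
= ln(5.8935/1.6431) / 2.64
= 0.4838 per day

0.4838 per day


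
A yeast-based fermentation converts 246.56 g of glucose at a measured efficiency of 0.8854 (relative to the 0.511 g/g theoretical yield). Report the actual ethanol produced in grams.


Actual ethanol: m = 0.511 * 246.56 * 0.8854
m = 111.5535 g

111.5535 g


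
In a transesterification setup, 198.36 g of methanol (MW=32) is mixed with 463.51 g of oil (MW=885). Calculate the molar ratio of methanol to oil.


Molar ratio = n_MeOH / n_oil = (MeOH/32) / (oil/885) = (MeOH * 885) / (32 * oil)
= (198.36 * 885) / (32 * 463.51)
= 11.8355

11.8355
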